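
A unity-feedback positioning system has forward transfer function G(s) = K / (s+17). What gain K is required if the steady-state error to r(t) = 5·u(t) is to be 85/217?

200

The open loop has no poles at the origin → type 0 system.
K_p = lim_{s→0} G(s) = K / (17) = (1/17)·K.
e_ss = 5/(1 + K_p) = 85/217 ⇒ 1 + (1/17)·K = 217/17 ⇒ K = 200.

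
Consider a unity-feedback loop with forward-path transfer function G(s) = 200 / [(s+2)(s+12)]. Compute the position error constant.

The open loop has no poles at the origin → type 0 system.
K_p = lim_{s→0} G(s) = 200 / (2·12) = 25/3.

25/3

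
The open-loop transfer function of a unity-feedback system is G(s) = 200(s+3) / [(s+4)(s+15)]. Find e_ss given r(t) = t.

G(s) has no factors of s in the denominator, so the system is type 0.
K_v = lim_{s→0} s·G(s) = 0; the steady-state error to this ramp input grows without bound.

infinity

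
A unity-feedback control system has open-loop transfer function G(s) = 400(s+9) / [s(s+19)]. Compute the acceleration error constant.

System type = 1 (one pole at s=0).
K_a = lim_{s→0} s^2·G(s) = 0 (the extra factor of s kills the finite limit).

0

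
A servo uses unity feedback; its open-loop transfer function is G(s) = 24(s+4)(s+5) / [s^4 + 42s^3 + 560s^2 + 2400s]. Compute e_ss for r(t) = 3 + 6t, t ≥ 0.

The denominator has no term below 2400s — 1 pole at s=0, type 1. Treating each term separately:
  • 3: tracked with zero error.
  • 6t: e_ss = 6/K_v with K_v=0.2 → 30.
Total e_ss = 30.

30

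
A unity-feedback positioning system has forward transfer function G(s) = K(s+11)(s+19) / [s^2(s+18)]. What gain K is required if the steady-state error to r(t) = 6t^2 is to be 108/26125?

The open loop has two poles at the origin → type 2 system.
K_a = lim_{s→0} s^2·G(s) = K·11·19 / (18) = (209/18)·K.
e_ss = 12/K_a = 108/26125 ⇒ K_a = 26125/9 ⇒ K = (26125/9)/(209/18) = 250.

250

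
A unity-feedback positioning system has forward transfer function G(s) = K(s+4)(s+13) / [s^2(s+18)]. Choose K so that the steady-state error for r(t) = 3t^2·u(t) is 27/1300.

100

Two free integrators in G(s): this is a type 2 system.
K_a = lim_{s→0} s^2·G(s) = K·4·13 / (18) = (26/9)·K.
e_ss = 6/K_a = 27/1300 ⇒ K_a = 2600/9 ⇒ K = (2600/9)/(26/9) = 100.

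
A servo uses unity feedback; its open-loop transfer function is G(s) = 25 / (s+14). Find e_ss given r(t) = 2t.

infinity

System type = 0 (no poles at s=0).
For a type-0 system K_v = 0, so e_ss to a ramp input is unbounded.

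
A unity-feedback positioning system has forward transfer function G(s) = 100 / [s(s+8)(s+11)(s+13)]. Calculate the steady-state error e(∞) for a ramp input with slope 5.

57.2

G(s) has one factor of s in the denominator, so the system is type 1.
K_v = lim_{s→0} s·G(s) = 100 / (8·11·13) = 25/286.
e_ss = 5/K_v = 5/(25/286) = 57.2.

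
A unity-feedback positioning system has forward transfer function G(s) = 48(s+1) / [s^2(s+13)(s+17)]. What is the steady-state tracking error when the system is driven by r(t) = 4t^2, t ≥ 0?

The open loop has two poles at the origin → type 2 system.
K_a = lim_{s→0} s^2·G(s) = 48·1 / (13·17) = 48/221.
r(t) = 4t^2 gives R(s) = 8/s^3.
e_ss = 8/K_a = 8/(48/221) = 221/6.

221/6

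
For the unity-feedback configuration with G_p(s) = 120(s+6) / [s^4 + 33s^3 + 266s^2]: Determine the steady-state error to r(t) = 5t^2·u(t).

Factoring s^2 from the denominator leaves a polynomial with constant term 266, so the system is type 2.
K_a = lim_{s→0} s^2·G_p(s) = 120·6 / 266 = 360/133.
r(t) = 5t^2 gives R(s) = 10/s^3.
e_ss = 10/K_a = 10/(360/133) = 133/36.

133/36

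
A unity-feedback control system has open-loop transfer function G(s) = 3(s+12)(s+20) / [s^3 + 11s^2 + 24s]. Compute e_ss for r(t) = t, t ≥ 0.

Factoring s from the denominator leaves a polynomial with constant term 24, so the system is type 1.
K_v = lim_{s→0} s·G(s) = 3·12·20 / 24 = 30.
e_ss = 1/K_v = 1/30.

1/30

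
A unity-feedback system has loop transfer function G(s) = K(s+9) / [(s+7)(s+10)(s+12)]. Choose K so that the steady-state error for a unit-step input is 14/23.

60

No free integrators in G(s): this is a type 0 system.
K_p = lim_{s→0} G(s) = K·9 / (7·10·12) = (3/280)·K.
e_ss = 1/(1 + K_p) = 14/23 ⇒ 1 + (3/280)·K = 23/14 ⇒ K = 60.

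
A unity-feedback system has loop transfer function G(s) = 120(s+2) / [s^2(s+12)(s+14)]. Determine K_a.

The open loop has two poles at the origin → type 2 system.
K_a = lim_{s→0} s^2·G(s) = 120·2 / (12·14) = 10/7.

10/7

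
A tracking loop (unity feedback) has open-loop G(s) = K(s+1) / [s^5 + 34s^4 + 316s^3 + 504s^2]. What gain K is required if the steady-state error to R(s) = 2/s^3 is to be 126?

8

The denominator has no term below 504s^2 — 2 poles at s=0, type 2.
K_a = lim_{s→0} s^2·G(s) = K·1 / 504 = (1/504)·K.
e_ss = 2/K_a = 126 ⇒ K_a = 1/63 ⇒ K = (1/63)/(1/504) = 8.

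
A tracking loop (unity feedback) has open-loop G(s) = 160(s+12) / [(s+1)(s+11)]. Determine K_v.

0

System type = 0 (no poles at s=0).
K_v = lim_{s→0} s·G(s) = 0 (the extra factor of s kills the finite limit).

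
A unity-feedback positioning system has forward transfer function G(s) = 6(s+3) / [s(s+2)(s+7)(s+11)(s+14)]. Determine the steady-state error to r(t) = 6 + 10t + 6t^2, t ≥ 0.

infinity

The open loop has one pole at the origin → type 1 system. Treating each term separately:
  • 6: tracked with zero error.
  • 10t: e_ss = 10/K_v with K_v=9/1078 → 10780/9.
  • 6t^2: a type-1 system cannot track it, e_ss → ∞.
The unbounded component dominates.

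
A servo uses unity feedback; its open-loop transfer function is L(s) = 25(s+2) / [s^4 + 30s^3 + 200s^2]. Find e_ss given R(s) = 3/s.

The denominator has no term below 200s^2 — 2 poles at s=0, type 2.
K_p = ∞ for a type-2 system; e_ss to a step is zero.

0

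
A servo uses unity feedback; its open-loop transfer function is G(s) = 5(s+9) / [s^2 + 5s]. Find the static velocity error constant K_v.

The denominator has no term below 5s — 1 pole at s=0, type 1.
K_v = lim_{s→0} s·G(s) = 5·9 / 5 = 9.

9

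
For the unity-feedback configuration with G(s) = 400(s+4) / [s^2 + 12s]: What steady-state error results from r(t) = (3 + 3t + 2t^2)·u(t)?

infinity

The denominator has no term below 12s — 1 pole at s=0, type 1. Treating each term separately:
  • 3: tracked with zero error.
  • 3t: e_ss = 3/K_v with K_v=400/3 → 0.0225.
  • 2t^2: a type-1 system cannot track it, e_ss → ∞.
The unbounded component dominates.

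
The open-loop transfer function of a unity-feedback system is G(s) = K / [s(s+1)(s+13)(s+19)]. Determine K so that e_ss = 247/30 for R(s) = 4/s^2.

System type = 1 (one pole at s=0).
K_v = lim_{s→0} s·G(s) = K / (1·13·19) = (1/247)·K.
e_ss = 4/K_v = 247/30 ⇒ K_v = 120/247 ⇒ K = (120/247)/(1/247) = 120.

120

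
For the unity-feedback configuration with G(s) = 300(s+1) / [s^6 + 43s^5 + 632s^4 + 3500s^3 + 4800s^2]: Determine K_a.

Lowest-order denominator term is 4800s^2, so the open loop has 2 poles at the origin → type 2 system.
K_a = lim_{s→0} s^2·G(s) = 300·1 / 4800 = 0.0625.

0.0625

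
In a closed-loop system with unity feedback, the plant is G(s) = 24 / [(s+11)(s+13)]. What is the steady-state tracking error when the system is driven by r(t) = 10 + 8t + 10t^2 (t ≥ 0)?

infinity

The open loop has no poles at the origin → type 0 system. Taking each input component in turn:
  • 10: e_ss = 10/(1+K_p) with K_p=24/143 → 1430/167.
  • 8t: a type-0 system cannot track it, e_ss → ∞.
  • 10t^2: a type-0 system cannot track it, e_ss → ∞.
The unbounded component dominates.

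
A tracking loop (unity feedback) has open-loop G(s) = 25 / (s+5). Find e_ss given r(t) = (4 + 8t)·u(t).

infinity

System type = 0 (no poles at s=0). Treating each term separately:
  • 4: e_ss = 4/(1+K_p) with K_p=5 → 2/3.
  • 8t: a type-0 system cannot track it, e_ss → ∞.
The unbounded component dominates.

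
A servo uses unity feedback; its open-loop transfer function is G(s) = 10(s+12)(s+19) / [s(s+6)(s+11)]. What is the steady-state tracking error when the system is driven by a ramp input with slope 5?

11/76

One free integrator in G(s): this is a type 1 system.
K_v = lim_{s→0} s·G(s) = 10·12·19 / (6·11) = 380/11.
e_ss = 5/K_v = 5/(380/11) = 11/76.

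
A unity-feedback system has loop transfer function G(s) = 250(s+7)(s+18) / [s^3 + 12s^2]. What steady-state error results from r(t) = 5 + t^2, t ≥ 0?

2/2625

Factoring s^2 from the denominator leaves a polynomial with constant term 12, so the system is type 2. By superposition:
  • 5: tracked with zero error.
  • t^2: e_ss = 2/K_a with K_a=2625 → 2/2625.
Total e_ss = 2/2625.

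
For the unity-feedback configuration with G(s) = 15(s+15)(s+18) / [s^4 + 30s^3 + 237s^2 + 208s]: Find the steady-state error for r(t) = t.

Factoring s from the denominator leaves a polynomial with constant term 208, so the system is type 1.
K_v = lim_{s→0} s·G(s) = 15·15·18 / 208 = 2025/104.
e_ss = 1/K_v = 1/(2025/104) = 104/2025.

104/2025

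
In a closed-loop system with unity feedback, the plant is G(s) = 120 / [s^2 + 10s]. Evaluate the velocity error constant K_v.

Lowest-order denominator term is 10s, so the open loop has 1 pole at the origin → type 1 system.
K_v = lim_{s→0} s·G(s) = 120 / 10 = 12.

12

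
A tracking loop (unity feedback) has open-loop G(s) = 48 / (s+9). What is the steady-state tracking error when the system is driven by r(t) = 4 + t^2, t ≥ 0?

infinity

System type = 0 (no poles at s=0). Treating each term separately:
  • 4: e_ss = 4/(1+K_p) with K_p=16/3 → 12/19.
  • t^2: a type-0 system cannot track it, e_ss → ∞.
The unbounded component dominates.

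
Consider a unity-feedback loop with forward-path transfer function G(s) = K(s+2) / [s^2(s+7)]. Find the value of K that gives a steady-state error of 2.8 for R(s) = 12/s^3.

15

The open loop has two poles at the origin → type 2 system.
K_a = lim_{s→0} s^2·G(s) = K·2 / (7) = (2/7)·K.
e_ss = 12/K_a = 2.8 ⇒ K_a = 30/7 ⇒ K = (30/7)/(2/7) = 15.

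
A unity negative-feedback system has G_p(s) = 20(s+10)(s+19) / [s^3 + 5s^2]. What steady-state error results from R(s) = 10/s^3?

The denominator has no term below 5s^2 — 2 poles at s=0, type 2.
K_a = lim_{s→0} s^2·G_p(s) = 20·10·19 / 5 = 760.
r(t) = 5t^2 gives R(s) = 10/s^3.
e_ss = 10/K_a = 10/760 = 1/76.

1/76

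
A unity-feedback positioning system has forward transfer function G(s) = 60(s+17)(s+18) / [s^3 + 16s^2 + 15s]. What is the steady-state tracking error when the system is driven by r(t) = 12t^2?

infinity

Factoring s from the denominator leaves a polynomial with constant term 15, so the system is type 1.
K_a = lim_{s→0} s^2·G(s) = 0; the steady-state error to this parabolic input grows without bound.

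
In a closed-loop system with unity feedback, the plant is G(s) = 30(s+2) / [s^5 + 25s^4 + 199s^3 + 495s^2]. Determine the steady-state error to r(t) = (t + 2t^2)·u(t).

The denominator has no term below 495s^2 — 2 poles at s=0, type 2. Taking each input component in turn:
  • t: tracked with zero error.
  • 2t^2: e_ss = 4/K_a with K_a=4/33 → 33.
Total e_ss = 33.

33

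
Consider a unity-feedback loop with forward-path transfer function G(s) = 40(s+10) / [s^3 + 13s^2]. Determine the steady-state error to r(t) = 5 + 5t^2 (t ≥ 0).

Lowest-order denominator term is 13s^2, so the open loop has 2 poles at the origin → type 2 system. By superposition:
  • 5: tracked with zero error.
  • 5t^2: e_ss = 10/K_a with K_a=400/13 → 0.325.
Total e_ss = 0.325.

0.325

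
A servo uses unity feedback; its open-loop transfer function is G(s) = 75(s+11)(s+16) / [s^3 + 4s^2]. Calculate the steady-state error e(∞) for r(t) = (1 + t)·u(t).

Factoring s^2 from the denominator leaves a polynomial with constant term 4, so the system is type 2. Taking each input component in turn:
  • 1: tracked with zero error.
  • t: tracked with zero error.
Total e_ss = 0.

0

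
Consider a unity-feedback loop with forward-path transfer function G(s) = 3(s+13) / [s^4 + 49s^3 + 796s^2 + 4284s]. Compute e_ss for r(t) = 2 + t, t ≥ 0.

The denominator has no term below 4284s — 1 pole at s=0, type 1. Taking each input component in turn:
  • 2: tracked with zero error.
  • t: e_ss = 1/K_v with K_v=13/1428 → 1428/13.
Total e_ss = 1428/13.

1428/13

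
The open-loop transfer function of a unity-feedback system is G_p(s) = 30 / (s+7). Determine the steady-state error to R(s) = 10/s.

70/37

System type = 0 (no poles at s=0).
K_p = lim_{s→0} G_p(s) = 30 / (7) = 30/7.
e_ss = 10/(1 + K_p) = 10/(37/7) = 70/37.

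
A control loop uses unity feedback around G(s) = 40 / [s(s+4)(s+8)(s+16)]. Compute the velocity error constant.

One free integrator in G(s): this is a type 1 system.
K_v = lim_{s→0} s·G(s) = 40 / (4·8·16) = 5/64.

5/64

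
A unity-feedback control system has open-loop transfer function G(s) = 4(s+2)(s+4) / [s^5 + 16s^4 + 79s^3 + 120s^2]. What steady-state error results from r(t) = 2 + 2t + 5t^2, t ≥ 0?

37.5

Factoring s^2 from the denominator leaves a polynomial with constant term 120, so the system is type 2. By superposition:
  • 2: tracked with zero error.
  • 2t: tracked with zero error.
  • 5t^2: e_ss = 10/K_a with K_a=4/15 → 37.5.
Total e_ss = 37.5.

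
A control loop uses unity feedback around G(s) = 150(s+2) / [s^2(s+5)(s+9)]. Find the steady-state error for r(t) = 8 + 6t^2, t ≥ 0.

System type = 2 (two poles at s=0). By superposition:
  • 8: tracked with zero error.
  • 6t^2: e_ss = 12/K_a with K_a=20/3 → 1.8.
Total e_ss = 1.8.

1.8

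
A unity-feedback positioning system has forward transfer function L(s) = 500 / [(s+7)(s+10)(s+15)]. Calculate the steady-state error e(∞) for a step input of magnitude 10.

210/31

The open loop has no poles at the origin → type 0 system.
K_p = lim_{s→0} L(s) = 500 / (7·10·15) = 10/21.
e_ss = 10/(1 + K_p) = 10/(31/21) = 210/31.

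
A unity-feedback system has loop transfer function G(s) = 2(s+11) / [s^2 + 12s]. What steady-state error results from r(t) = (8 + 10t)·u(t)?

Factoring s from the denominator leaves a polynomial with constant term 12, so the system is type 1. Taking each input component in turn:
  • 8: tracked with zero error.
  • 10t: e_ss = 10/K_v with K_v=11/6 → 60/11.
Total e_ss = 60/11.

60/11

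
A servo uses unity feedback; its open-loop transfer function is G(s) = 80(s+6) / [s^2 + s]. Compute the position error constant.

infinity

K_p = lim_{s→0} G(s); with 1 pole at the origin the limit diverges, so K_p = ∞.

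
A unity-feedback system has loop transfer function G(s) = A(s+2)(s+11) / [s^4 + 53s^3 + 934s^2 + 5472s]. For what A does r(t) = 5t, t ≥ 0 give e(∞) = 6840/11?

2

Lowest-order denominator term is 5472s, so the open loop has 1 pole at the origin → type 1 system.
K_v = lim_{s→0} s·G(s) = A·2·11 / 5472 = (11/2736)·A.
e_ss = 5/K_v = 6840/11 ⇒ K_v = 11/1368 ⇒ A = (11/1368)/(11/2736) = 2.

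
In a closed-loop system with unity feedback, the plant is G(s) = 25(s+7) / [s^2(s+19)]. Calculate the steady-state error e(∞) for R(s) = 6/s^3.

Two free integrators in G(s): this is a type 2 system.
K_a = lim_{s→0} s^2·G(s) = 25·7 / (19) = 175/19.
r(t) = 3t^2 gives R(s) = 6/s^3.
e_ss = 6/K_a = 6/(175/19) = 114/175.

114/175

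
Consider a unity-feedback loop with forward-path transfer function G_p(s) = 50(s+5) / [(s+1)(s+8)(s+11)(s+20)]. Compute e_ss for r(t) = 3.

System type = 0 (no poles at s=0).
K_p = lim_{s→0} G_p(s) = 50·5 / (1·8·11·20) = 25/176.
e_ss = 3/(1 + K_p) = 3/(201/176) = 176/67.

176/67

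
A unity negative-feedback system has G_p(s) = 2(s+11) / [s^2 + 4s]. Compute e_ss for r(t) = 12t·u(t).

24/11

Factoring s from the denominator leaves a polynomial with constant term 4, so the system is type 1.
K_v = lim_{s→0} s·G_p(s) = 2·11 / 4 = 5.5.
e_ss = 12/K_v = 12/5.5 = 24/11.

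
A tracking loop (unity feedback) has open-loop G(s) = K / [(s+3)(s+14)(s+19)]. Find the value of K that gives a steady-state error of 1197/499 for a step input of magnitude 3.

No free integrators in G(s): this is a type 0 system.
K_p = lim_{s→0} G(s) = K / (3·14·19) = (1/798)·K.
e_ss = 3/(1 + K_p) = 1197/499 ⇒ 1 + (1/798)·K = 499/399 ⇒ K = 200.

200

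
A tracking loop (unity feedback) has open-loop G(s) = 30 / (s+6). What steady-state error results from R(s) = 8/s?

System type = 0 (no poles at s=0).
K_p = lim_{s→0} G(s) = 30 / (6) = 5.
e_ss = 8/(1 + K_p) = 8/6 = 4/3.

4/3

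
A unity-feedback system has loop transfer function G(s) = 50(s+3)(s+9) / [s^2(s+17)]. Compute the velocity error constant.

K_v = lim_{s→0} s·G(s); with 2 poles at the origin the limit diverges, so K_v = ∞.

infinity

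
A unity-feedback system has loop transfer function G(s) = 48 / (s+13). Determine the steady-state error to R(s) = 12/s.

The open loop has no poles at the origin → type 0 system.
K_p = lim_{s→0} G(s) = 48 / (13) = 48/13.
e_ss = 12/(1 + K_p) = 12/(61/13) = 156/61.

156/61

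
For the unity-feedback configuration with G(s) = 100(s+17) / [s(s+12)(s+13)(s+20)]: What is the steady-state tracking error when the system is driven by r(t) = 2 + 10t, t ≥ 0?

312/17

One free integrator in G(s): this is a type 1 system. By superposition:
  • 2: tracked with zero error.
  • 10t: e_ss = 10/K_v with K_v=85/156 → 312/17.
Total e_ss = 312/17.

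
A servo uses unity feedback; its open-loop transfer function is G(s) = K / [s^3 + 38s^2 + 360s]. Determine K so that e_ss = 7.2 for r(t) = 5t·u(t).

250

Factoring s from the denominator leaves a polynomial with constant term 360, so the system is type 1.
K_v = lim_{s→0} s·G(s) = K / 360 = (1/360)·K.
e_ss = 5/K_v = 7.2 ⇒ K_v = 25/36 ⇒ K = (25/36)/(1/360) = 250.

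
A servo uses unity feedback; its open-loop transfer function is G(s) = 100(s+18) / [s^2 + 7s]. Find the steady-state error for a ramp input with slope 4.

Factoring s from the denominator leaves a polynomial with constant term 7, so the system is type 1.
K_v = lim_{s→0} s·G(s) = 100·18 / 7 = 1800/7.
e_ss = 4/K_v = 4/(1800/7) = 7/450.

7/450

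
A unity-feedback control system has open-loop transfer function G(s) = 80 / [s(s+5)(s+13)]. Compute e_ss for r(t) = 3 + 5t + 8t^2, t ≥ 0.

infinity

G(s) has one factor of s in the denominator, so the system is type 1. Taking each input component in turn:
  • 3: tracked with zero error.
  • 5t: e_ss = 5/K_v with K_v=16/13 → 4.0625.
  • 8t^2: a type-1 system cannot track it, e_ss → ∞.
The unbounded component dominates.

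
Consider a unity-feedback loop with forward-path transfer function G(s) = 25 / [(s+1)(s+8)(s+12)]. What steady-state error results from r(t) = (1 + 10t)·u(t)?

infinity

G(s) has no factors of s in the denominator, so the system is type 0. Taking each input component in turn:
  • 1: e_ss = 1/(1+K_p) with K_p=25/96 → 96/121.
  • 10t: a type-0 system cannot track it, e_ss → ∞.
The unbounded component dominates.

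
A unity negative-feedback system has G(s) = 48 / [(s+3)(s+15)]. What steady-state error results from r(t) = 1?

15/31

G(s) has no factors of s in the denominator, so the system is type 0.
K_p = lim_{s→0} G(s) = 48 / (3·15) = 16/15.
e_ss = 1/(1 + K_p) = 1/(31/15) = 15/31.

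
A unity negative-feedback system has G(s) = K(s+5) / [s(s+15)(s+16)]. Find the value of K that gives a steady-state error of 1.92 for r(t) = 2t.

50

The open loop has one pole at the origin → type 1 system.
K_v = lim_{s→0} s·G(s) = K·5 / (15·16) = (1/48)·K.
e_ss = 2/K_v = 1.92 ⇒ K_v = 25/24 ⇒ K = (25/24)/(1/48) = 50.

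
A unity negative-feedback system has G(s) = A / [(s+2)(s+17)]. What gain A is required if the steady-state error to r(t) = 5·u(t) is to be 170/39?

5

G(s) has no factors of s in the denominator, so the system is type 0.
K_p = lim_{s→0} G(s) = A / (2·17) = (1/34)·A.
e_ss = 5/(1 + K_p) = 170/39 ⇒ 1 + (1/34)·A = 39/34 ⇒ A = 5.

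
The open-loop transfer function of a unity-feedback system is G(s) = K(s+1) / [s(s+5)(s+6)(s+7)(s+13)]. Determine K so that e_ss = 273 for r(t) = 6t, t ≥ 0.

60

The open loop has one pole at the origin → type 1 system.
K_v = lim_{s→0} s·G(s) = K·1 / (5·6·7·13) = (1/2730)·K.
e_ss = 6/K_v = 273 ⇒ K_v = 2/91 ⇒ K = (2/91)/(1/2730) = 60.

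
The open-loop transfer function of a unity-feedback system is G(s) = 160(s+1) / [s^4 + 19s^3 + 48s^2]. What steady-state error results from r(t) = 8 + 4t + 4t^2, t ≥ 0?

The denominator has no term below 48s^2 — 2 poles at s=0, type 2. Treating each term separately:
  • 8: tracked with zero error.
  • 4t: tracked with zero error.
  • 4t^2: e_ss = 8/K_a with K_a=10/3 → 2.4.
Total e_ss = 2.4.

2.4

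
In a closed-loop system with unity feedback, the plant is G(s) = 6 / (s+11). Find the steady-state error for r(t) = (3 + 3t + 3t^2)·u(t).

The open loop has no poles at the origin → type 0 system. By superposition:
  • 3: e_ss = 3/(1+K_p) with K_p=6/11 → 33/17.
  • 3t: a type-0 system cannot track it, e_ss → ∞.
  • 3t^2: a type-0 system cannot track it, e_ss → ∞.
The unbounded component dominates.

infinity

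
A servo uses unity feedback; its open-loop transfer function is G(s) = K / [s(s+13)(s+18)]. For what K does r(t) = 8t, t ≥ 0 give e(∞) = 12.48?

150

The open loop has one pole at the origin → type 1 system.
K_v = lim_{s→0} s·G(s) = K / (13·18) = (1/234)·K.
e_ss = 8/K_v = 12.48 ⇒ K_v = 25/39 ⇒ K = (25/39)/(1/234) = 150.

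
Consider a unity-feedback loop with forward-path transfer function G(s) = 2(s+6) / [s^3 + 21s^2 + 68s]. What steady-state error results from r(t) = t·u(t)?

Lowest-order denominator term is 68s, so the open loop has 1 pole at the origin → type 1 system.
K_v = lim_{s→0} s·G(s) = 2·6 / 68 = 3/17.
e_ss = 1/K_v = 1/(3/17) = 17/3.

17/3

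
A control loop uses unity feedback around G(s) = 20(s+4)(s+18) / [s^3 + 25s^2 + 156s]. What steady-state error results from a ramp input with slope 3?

Lowest-order denominator term is 156s, so the open loop has 1 pole at the origin → type 1 system.
K_v = lim_{s→0} s·G(s) = 20·4·18 / 156 = 120/13.
e_ss = 3/K_v = 3/(120/13) = 0.325.

0.325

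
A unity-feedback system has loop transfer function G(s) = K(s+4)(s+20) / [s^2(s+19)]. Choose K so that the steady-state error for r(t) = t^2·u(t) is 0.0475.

Two free integrators in G(s): this is a type 2 system.
K_a = lim_{s→0} s^2·G(s) = K·4·20 / (19) = (80/19)·K.
e_ss = 2/K_a = 0.0475 ⇒ K_a = 800/19 ⇒ K = (800/19)/(80/19) = 10.

10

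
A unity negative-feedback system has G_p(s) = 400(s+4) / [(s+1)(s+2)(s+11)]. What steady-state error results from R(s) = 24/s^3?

infinity

System type = 0 (no poles at s=0).
K_a = lim_{s→0} s^2·G_p(s) = 0; the steady-state error to this parabolic input grows without bound.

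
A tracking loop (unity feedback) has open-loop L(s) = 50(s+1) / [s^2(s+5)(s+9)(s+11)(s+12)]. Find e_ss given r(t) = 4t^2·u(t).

The open loop has two poles at the origin → type 2 system.
K_a = lim_{s→0} s^2·L(s) = 50·1 / (5·9·11·12) = 5/594.
r(t) = 4t^2 gives R(s) = 8/s^3.
e_ss = 8/K_a = 8/(5/594) = 950.4.

950.4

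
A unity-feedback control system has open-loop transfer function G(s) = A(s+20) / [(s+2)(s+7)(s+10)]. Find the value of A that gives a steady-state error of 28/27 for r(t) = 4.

20

G(s) has no factors of s in the denominator, so the system is type 0.
K_p = lim_{s→0} G(s) = A·20 / (2·7·10) = (1/7)·A.
e_ss = 4/(1 + K_p) = 28/27 ⇒ 1 + (1/7)·A = 27/7 ⇒ A = 20.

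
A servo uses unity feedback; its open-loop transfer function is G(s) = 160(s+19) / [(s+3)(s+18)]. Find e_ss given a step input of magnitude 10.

270/1547

G(s) has no factors of s in the denominator, so the system is type 0.
K_p = lim_{s→0} G(s) = 160·19 / (3·18) = 1520/27.
e_ss = 10/(1 + K_p) = 10/(1547/27) = 270/1547.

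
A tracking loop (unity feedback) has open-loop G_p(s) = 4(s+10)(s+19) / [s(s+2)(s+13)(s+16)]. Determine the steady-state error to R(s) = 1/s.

One free integrator in G_p(s): this is a type 1 system.
A type-1 system has K_p = ∞, so it tracks a step input with zero steady-state error.

0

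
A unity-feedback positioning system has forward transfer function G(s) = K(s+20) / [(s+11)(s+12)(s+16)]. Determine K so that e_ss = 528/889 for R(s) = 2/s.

System type = 0 (no poles at s=0).
K_p = lim_{s→0} G(s) = K·20 / (11·12·16) = (5/528)·K.
e_ss = 2/(1 + K_p) = 528/889 ⇒ 1 + (5/528)·K = 889/264 ⇒ K = 250.

250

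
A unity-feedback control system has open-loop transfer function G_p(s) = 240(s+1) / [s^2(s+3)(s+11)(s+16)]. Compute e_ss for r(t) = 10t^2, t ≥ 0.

System type = 2 (two poles at s=0).
K_a = lim_{s→0} s^2·G_p(s) = 240·1 / (3·11·16) = 5/11.
r(t) = 10t^2 gives R(s) = 20/s^3.
e_ss = 20/K_a = 20/(5/11) = 44.

44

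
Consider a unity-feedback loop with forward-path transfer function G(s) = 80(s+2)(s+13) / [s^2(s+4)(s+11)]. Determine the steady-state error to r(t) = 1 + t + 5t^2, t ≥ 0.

11/52

Two free integrators in G(s): this is a type 2 system. By superposition:
  • 1: tracked with zero error.
  • t: tracked with zero error.
  • 5t^2: e_ss = 10/K_a with K_a=520/11 → 11/52.
Total e_ss = 11/52.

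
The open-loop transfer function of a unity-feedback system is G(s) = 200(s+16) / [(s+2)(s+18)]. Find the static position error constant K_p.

System type = 0 (no poles at s=0).
K_p = lim_{s→0} G(s) = 200·16 / (2·18) = 800/9.

800/9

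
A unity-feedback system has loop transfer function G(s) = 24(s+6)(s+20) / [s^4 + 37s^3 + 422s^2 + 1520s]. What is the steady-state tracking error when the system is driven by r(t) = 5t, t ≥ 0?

95/36

The denominator has no term below 1520s — 1 pole at s=0, type 1.
K_v = lim_{s→0} s·G(s) = 24·6·20 / 1520 = 36/19.
e_ss = 5/K_v = 5/(36/19) = 95/36.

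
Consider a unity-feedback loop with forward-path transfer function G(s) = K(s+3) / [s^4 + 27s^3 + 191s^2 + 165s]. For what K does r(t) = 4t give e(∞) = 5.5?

Factoring s from the denominator leaves a polynomial with constant term 165, so the system is type 1.
K_v = lim_{s→0} s·G(s) = K·3 / 165 = (1/55)·K.
e_ss = 4/K_v = 5.5 ⇒ K_v = 8/11 ⇒ K = (8/11)/(1/55) = 40.

40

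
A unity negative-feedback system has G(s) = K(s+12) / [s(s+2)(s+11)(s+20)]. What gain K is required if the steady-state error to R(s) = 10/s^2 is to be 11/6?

The open loop has one pole at the origin → type 1 system.
K_v = lim_{s→0} s·G(s) = K·12 / (2·11·20) = (3/110)·K.
e_ss = 10/K_v = 11/6 ⇒ K_v = 60/11 ⇒ K = (60/11)/(3/110) = 200.

200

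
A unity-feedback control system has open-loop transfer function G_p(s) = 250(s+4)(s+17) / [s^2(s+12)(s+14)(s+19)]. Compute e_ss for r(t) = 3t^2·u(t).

Two free integrators in G_p(s): this is a type 2 system.
K_a = lim_{s→0} s^2·G_p(s) = 250·4·17 / (12·14·19) = 2125/399.
r(t) = 3t^2 gives R(s) = 6/s^3.
e_ss = 6/K_a = 6/(2125/399) = 2394/2125.

2394/2125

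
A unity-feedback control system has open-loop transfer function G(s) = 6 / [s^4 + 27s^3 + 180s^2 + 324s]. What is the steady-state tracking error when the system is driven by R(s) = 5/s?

Lowest-order denominator term is 324s, so the open loop has 1 pole at the origin → type 1 system.
K_p = ∞ for a type-1 system; e_ss to a step is zero.

0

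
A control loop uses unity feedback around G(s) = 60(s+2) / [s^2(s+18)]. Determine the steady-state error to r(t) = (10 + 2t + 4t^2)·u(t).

Two free integrators in G(s): this is a type 2 system. Taking each input component in turn:
  • 10: tracked with zero error.
  • 2t: tracked with zero error.
  • 4t^2: e_ss = 8/K_a with K_a=20/3 → 1.2.
Total e_ss = 1.2.

1.2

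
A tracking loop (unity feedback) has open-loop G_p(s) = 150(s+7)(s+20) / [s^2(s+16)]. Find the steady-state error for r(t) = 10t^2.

System type = 2 (two poles at s=0).
K_a = lim_{s→0} s^2·G_p(s) = 150·7·20 / (16) = 1312.5.
r(t) = 10t^2 gives R(s) = 20/s^3.
e_ss = 20/K_a = 20/1312.5 = 8/525.

8/525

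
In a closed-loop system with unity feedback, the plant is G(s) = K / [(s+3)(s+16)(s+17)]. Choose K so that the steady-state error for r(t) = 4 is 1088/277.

G(s) has no factors of s in the denominator, so the system is type 0.
K_p = lim_{s→0} G(s) = K / (3·16·17) = (1/816)·K.
e_ss = 4/(1 + K_p) = 1088/277 ⇒ 1 + (1/816)·K = 277/272 ⇒ K = 15.

15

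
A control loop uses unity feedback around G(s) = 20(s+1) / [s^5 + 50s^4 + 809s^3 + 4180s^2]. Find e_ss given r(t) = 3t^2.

The denominator has no term below 4180s^2 — 2 poles at s=0, type 2.
K_a = lim_{s→0} s^2·G(s) = 20·1 / 4180 = 1/209.
r(t) = 3t^2 gives R(s) = 6/s^3.
e_ss = 6/K_a = 6/(1/209) = 1254.

1254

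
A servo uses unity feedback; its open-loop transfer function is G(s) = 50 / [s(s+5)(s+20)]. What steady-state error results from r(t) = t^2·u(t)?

One free integrator in G(s): this is a type 1 system.
K_a = lim_{s→0} s^2·G(s) = 0; the steady-state error to this parabolic input grows without bound.

infinity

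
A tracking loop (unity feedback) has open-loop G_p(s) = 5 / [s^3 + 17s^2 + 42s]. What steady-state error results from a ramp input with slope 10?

The denominator has no term below 42s — 1 pole at s=0, type 1.
K_v = lim_{s→0} s·G_p(s) = 5 / 42 = 5/42.
e_ss = 10/K_v = 10/(5/42) = 84.

84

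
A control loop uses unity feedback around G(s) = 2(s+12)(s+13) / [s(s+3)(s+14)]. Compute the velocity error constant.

The open loop has one pole at the origin → type 1 system.
K_v = lim_{s→0} s·G(s) = 2·12·13 / (3·14) = 52/7.

52/7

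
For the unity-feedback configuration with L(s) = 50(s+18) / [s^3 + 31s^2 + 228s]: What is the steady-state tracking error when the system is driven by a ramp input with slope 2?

38/75

Lowest-order denominator term is 228s, so the open loop has 1 pole at the origin → type 1 system.
K_v = lim_{s→0} s·L(s) = 50·18 / 228 = 75/19.
e_ss = 2/K_v = 2/(75/19) = 38/75.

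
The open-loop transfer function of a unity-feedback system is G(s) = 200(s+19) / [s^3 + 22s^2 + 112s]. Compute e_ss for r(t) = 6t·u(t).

Lowest-order denominator term is 112s, so the open loop has 1 pole at the origin → type 1 system.
K_v = lim_{s→0} s·G(s) = 200·19 / 112 = 475/14.
e_ss = 6/K_v = 6/(475/14) = 84/475.

84/475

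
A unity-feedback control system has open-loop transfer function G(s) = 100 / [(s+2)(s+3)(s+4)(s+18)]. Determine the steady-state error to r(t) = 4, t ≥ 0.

432/133

G(s) has no factors of s in the denominator, so the system is type 0.
K_p = lim_{s→0} G(s) = 100 / (2·3·4·18) = 25/108.
e_ss = 4/(1 + K_p) = 4/(133/108) = 432/133.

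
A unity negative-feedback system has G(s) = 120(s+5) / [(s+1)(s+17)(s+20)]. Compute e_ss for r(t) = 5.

85/47

G(s) has no factors of s in the denominator, so the system is type 0.
K_p = lim_{s→0} G(s) = 120·5 / (1·17·20) = 30/17.
e_ss = 5/(1 + K_p) = 5/(47/17) = 85/47.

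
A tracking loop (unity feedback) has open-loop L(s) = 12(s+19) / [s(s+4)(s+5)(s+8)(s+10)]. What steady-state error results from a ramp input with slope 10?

4000/57

The open loop has one pole at the origin → type 1 system.
K_v = lim_{s→0} s·L(s) = 12·19 / (4·5·8·10) = 0.1425.
e_ss = 10/K_v = 10/0.1425 = 4000/57.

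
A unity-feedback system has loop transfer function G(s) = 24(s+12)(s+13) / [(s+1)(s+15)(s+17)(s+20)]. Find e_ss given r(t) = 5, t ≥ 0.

2125/737

System type = 0 (no poles at s=0).
K_p = lim_{s→0} G(s) = 24·12·13 / (1·15·17·20) = 312/425.
e_ss = 5/(1 + K_p) = 5/(737/425) = 2125/737.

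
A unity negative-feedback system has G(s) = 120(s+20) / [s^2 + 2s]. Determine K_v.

1200

Factoring s from the denominator leaves a polynomial with constant term 2, so the system is type 1.
K_v = lim_{s→0} s·G(s) = 120·20 / 2 = 1200.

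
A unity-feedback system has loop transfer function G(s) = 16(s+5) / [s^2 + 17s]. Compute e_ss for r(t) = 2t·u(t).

Factoring s from the denominator leaves a polynomial with constant term 17, so the system is type 1.
K_v = lim_{s→0} s·G(s) = 16·5 / 17 = 80/17.
e_ss = 2/K_v = 2/(80/17) = 0.425.

0.425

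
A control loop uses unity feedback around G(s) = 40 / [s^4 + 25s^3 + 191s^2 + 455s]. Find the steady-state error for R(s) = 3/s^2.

The denominator has no term below 455s — 1 pole at s=0, type 1.
K_v = lim_{s→0} s·G(s) = 40 / 455 = 8/91.
e_ss = 3/K_v = 3/(8/91) = 34.125.

34.125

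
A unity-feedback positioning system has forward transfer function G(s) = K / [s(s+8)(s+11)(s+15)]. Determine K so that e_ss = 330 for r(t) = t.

One free integrator in G(s): this is a type 1 system.
K_v = lim_{s→0} s·G(s) = K / (8·11·15) = (1/1320)·K.
e_ss = 1/K_v = 330 ⇒ K_v = 1/330 ⇒ K = (1/330)/(1/1320) = 4.

4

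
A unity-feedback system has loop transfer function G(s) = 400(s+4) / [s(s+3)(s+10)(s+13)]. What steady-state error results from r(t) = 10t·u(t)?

2.4375

G(s) has one factor of s in the denominator, so the system is type 1.
K_v = lim_{s→0} s·G(s) = 400·4 / (3·10·13) = 160/39.
e_ss = 10/K_v = 10/(160/39) = 2.4375.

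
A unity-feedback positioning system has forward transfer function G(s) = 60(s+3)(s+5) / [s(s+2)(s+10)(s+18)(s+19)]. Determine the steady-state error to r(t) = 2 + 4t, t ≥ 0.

The open loop has one pole at the origin → type 1 system. Taking each input component in turn:
  • 2: tracked with zero error.
  • 4t: e_ss = 4/K_v with K_v=5/38 → 30.4.
Total e_ss = 30.4.

30.4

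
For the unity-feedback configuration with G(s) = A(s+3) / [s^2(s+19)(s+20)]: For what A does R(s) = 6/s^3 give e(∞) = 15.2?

50

G(s) has two factors of s in the denominator, so the system is type 2.
K_a = lim_{s→0} s^2·G(s) = A·3 / (19·20) = (3/380)·A.
e_ss = 6/K_a = 15.2 ⇒ K_a = 15/38 ⇒ A = (15/38)/(3/380) = 50.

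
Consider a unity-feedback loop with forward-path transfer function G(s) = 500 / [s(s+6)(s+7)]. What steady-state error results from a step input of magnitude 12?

0

One free integrator in G(s): this is a type 1 system.
K_p = ∞ for a type-1 system; e_ss to a step is zero.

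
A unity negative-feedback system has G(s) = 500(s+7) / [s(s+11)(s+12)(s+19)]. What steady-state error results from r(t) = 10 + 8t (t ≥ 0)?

5016/875

The open loop has one pole at the origin → type 1 system. By superposition:
  • 10: tracked with zero error.
  • 8t: e_ss = 8/K_v with K_v=875/627 → 5016/875.
Total e_ss = 5016/875.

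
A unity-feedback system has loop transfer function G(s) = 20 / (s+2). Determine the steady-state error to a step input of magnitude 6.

No free integrators in G(s): this is a type 0 system.
K_p = lim_{s→0} G(s) = 20 / (2) = 10.
e_ss = 6/(1 + K_p) = 6/11.

6/11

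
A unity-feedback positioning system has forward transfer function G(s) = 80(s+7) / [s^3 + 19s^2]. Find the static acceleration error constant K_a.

Factoring s^2 from the denominator leaves a polynomial with constant term 19, so the system is type 2.
K_a = lim_{s→0} s^2·G(s) = 80·7 / 19 = 560/19.

560/19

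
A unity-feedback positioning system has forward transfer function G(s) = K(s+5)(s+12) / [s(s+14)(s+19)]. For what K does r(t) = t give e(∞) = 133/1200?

40

G(s) has one factor of s in the denominator, so the system is type 1.
K_v = lim_{s→0} s·G(s) = K·5·12 / (14·19) = (30/133)·K.
e_ss = 1/K_v = 133/1200 ⇒ K_v = 1200/133 ⇒ K = (1200/133)/(30/133) = 40.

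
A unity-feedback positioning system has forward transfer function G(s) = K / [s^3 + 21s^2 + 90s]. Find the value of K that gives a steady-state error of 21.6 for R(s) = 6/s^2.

25

Factoring s from the denominator leaves a polynomial with constant term 90, so the system is type 1.
K_v = lim_{s→0} s·G(s) = K / 90 = (1/90)·K.
e_ss = 6/K_v = 21.6 ⇒ K_v = 5/18 ⇒ K = (5/18)/(1/90) = 25.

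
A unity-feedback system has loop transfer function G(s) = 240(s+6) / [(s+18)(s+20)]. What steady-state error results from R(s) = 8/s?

1.6

No free integrators in G(s): this is a type 0 system.
K_p = lim_{s→0} G(s) = 240·6 / (18·20) = 4.
e_ss = 8/(1 + K_p) = 8/5 = 1.6.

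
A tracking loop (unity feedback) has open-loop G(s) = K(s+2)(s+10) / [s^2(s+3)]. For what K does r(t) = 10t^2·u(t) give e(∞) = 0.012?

Two free integrators in G(s): this is a type 2 system.
K_a = lim_{s→0} s^2·G(s) = K·2·10 / (3) = (20/3)·K.
e_ss = 20/K_a = 0.012 ⇒ K_a = 5000/3 ⇒ K = (5000/3)/(20/3) = 250.

250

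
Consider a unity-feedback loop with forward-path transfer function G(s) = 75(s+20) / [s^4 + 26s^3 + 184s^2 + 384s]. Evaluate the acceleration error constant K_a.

The denominator has no term below 384s — 1 pole at s=0, type 1.
K_a = lim_{s→0} s^2·G(s) = 0 (the extra factor of s kills the finite limit).

0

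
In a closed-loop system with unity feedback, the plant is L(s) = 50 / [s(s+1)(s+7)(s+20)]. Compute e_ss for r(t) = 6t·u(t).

16.8

The open loop has one pole at the origin → type 1 system.
K_v = lim_{s→0} s·L(s) = 50 / (1·7·20) = 5/14.
e_ss = 6/K_v = 6/(5/14) = 16.8.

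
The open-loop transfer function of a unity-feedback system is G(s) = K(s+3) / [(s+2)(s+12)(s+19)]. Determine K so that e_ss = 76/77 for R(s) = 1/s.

2

No free integrators in G(s): this is a type 0 system.
K_p = lim_{s→0} G(s) = K·3 / (2·12·19) = (1/152)·K.
e_ss = 1/(1 + K_p) = 76/77 ⇒ 1 + (1/152)·K = 77/76 ⇒ K = 2.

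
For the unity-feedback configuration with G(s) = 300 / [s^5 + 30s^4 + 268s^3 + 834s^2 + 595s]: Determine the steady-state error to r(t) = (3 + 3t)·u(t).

Factoring s from the denominator leaves a polynomial with constant term 595, so the system is type 1. Taking each input component in turn:
  • 3: tracked with zero error.
  • 3t: e_ss = 3/K_v with K_v=60/119 → 5.95.
Total e_ss = 5.95.

5.95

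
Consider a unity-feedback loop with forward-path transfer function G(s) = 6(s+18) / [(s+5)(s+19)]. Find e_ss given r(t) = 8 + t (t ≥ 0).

The open loop has no poles at the origin → type 0 system. By superposition:
  • 8: e_ss = 8/(1+K_p) with K_p=108/95 → 760/203.
  • t: a type-0 system cannot track it, e_ss → ∞.
The unbounded component dominates.

infinity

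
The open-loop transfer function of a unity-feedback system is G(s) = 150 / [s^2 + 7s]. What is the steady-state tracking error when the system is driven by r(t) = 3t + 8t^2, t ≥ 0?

infinity

Lowest-order denominator term is 7s, so the open loop has 1 pole at the origin → type 1 system. Taking each input component in turn:
  • 3t: e_ss = 3/K_v with K_v=150/7 → 0.14.
  • 8t^2: a type-1 system cannot track it, e_ss → ∞.
The unbounded component dominates.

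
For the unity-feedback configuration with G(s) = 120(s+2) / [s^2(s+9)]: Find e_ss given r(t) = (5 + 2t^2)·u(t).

G(s) has two factors of s in the denominator, so the system is type 2. Treating each term separately:
  • 5: tracked with zero error.
  • 2t^2: e_ss = 4/K_a with K_a=80/3 → 0.15.
Total e_ss = 0.15.

0.15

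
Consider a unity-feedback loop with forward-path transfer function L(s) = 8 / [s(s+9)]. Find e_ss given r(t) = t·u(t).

1.125

The open loop has one pole at the origin → type 1 system.
K_v = lim_{s→0} s·L(s) = 8 / (9) = 8/9.
e_ss = 1/K_v = 1/(8/9) = 1.125.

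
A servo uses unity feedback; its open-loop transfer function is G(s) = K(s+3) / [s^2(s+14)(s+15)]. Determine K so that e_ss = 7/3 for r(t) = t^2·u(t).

60

System type = 2 (two poles at s=0).
K_a = lim_{s→0} s^2·G(s) = K·3 / (14·15) = (1/70)·K.
e_ss = 2/K_a = 7/3 ⇒ K_a = 6/7 ⇒ K = (6/7)/(1/70) = 60.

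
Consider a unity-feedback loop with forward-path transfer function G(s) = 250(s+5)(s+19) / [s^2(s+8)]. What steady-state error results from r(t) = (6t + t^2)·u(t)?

8/11875

The open loop has two poles at the origin → type 2 system. Treating each term separately:
  • 6t: tracked with zero error.
  • t^2: e_ss = 2/K_a with K_a=2968.75 → 8/11875.
Total e_ss = 8/11875.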